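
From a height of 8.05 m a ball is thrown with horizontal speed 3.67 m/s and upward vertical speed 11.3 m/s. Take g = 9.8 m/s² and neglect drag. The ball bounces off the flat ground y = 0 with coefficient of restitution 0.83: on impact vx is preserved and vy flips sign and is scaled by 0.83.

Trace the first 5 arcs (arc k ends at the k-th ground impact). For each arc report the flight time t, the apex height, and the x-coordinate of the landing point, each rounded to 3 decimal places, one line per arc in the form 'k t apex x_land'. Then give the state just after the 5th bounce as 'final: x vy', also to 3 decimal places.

Arc 1: start y=8.050, vy=11.300 → t=2.877, apex=14.565, x_land=10.559, impact vy=-16.896
  bounce: vy ← 0.83·16.896 = 14.024
Arc 2: start y=0.000, vy=14.024 → t=2.862, apex=10.034, x_land=21.062, impact vy=-14.024
  bounce: vy ← 0.83·14.024 = 11.640
Arc 3: start y=0.000, vy=11.640 → t=2.375, apex=6.912, x_land=29.780, impact vy=-11.640
  bounce: vy ← 0.83·11.640 = 9.661
Arc 4: start y=0.000, vy=9.661 → t=1.972, apex=4.762, x_land=37.016, impact vy=-9.661
  bounce: vy ← 0.83·9.661 = 8.018
Arc 5: start y=0.000, vy=8.018 → t=1.636, apex=3.280, x_land=43.022, impact vy=-8.018
  bounce: vy ← 0.83·8.018 = 6.655

1 2.877 14.565 10.559
2 2.862 10.034 21.062
3 2.375 6.912 29.780
4 1.972 4.762 37.016
5 1.636 3.280 43.022
final: 43.022 6.655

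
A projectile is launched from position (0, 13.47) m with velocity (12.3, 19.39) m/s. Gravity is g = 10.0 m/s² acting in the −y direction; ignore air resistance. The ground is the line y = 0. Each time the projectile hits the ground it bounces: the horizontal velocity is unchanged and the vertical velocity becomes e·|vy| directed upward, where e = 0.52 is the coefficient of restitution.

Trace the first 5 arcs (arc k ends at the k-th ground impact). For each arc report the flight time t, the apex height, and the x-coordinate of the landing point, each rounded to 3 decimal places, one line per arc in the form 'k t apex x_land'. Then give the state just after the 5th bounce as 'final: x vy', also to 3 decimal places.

1 4.479 32.269 55.097
2 2.642 8.725 87.594
3 1.374 2.359 104.492
4 0.714 0.638 113.280
5 0.371 0.173 117.849
final: 117.849 0.966

Arc 1: start y=13.470, vy=19.390 → t=4.479, apex=32.269, x_land=55.097, impact vy=-25.404
  bounce: vy ← 0.52·25.404 = 13.210
Arc 2: start y=0.000, vy=13.210 → t=2.642, apex=8.725, x_land=87.594, impact vy=-13.210
  bounce: vy ← 0.52·13.210 = 6.869
Arc 3: start y=0.000, vy=6.869 → t=1.374, apex=2.359, x_land=104.492, impact vy=-6.869
  bounce: vy ← 0.52·6.869 = 3.572
Arc 4: start y=0.000, vy=3.572 → t=0.714, apex=0.638, x_land=113.280, impact vy=-3.572
  bounce: vy ← 0.52·3.572 = 1.857
Arc 5: start y=0.000, vy=1.857 → t=0.371, apex=0.173, x_land=117.849, impact vy=-1.857
  bounce: vy ← 0.52·1.857 = 0.966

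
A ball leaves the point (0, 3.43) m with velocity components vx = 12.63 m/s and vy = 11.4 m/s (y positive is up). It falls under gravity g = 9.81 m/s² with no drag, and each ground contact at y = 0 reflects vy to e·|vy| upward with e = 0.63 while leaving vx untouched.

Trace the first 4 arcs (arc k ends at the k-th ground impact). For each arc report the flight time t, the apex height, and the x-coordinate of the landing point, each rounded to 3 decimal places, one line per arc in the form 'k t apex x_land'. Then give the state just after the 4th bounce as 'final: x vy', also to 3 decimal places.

1 2.594 10.054 32.759
2 1.804 3.990 55.543
3 1.136 1.584 69.896
4 0.716 0.629 78.939
final: 78.939 2.212

Arc 1: start y=3.430, vy=11.400 → t=2.594, apex=10.054, x_land=32.759, impact vy=-14.045
  bounce: vy ← 0.63·14.045 = 8.848
Arc 2: start y=0.000, vy=8.848 → t=1.804, apex=3.990, x_land=55.543, impact vy=-8.848
  bounce: vy ← 0.63·8.848 = 5.574
Arc 3: start y=0.000, vy=5.574 → t=1.136, apex=1.584, x_land=69.896, impact vy=-5.574
  bounce: vy ← 0.63·5.574 = 3.512
Arc 4: start y=0.000, vy=3.512 → t=0.716, apex=0.629, x_land=78.939, impact vy=-3.512
  bounce: vy ← 0.63·3.512 = 2.212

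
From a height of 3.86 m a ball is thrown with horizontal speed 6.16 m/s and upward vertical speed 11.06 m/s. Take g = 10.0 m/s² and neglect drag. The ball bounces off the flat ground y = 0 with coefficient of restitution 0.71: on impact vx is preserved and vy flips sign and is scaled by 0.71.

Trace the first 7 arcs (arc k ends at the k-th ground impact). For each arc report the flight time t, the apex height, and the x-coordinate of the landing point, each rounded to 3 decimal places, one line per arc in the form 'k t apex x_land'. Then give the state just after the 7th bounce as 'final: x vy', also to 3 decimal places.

1 2.519 9.976 15.514
2 2.006 5.029 27.870
3 1.424 2.535 36.642
4 1.011 1.278 42.871
5 0.718 0.644 47.293
6 0.510 0.325 50.433
7 0.362 0.164 52.662
final: 52.662 1.285

Arc 1: start y=3.860, vy=11.060 → t=2.519, apex=9.976, x_land=15.514, impact vy=-14.125
  bounce: vy ← 0.71·14.125 = 10.029
Arc 2: start y=0.000, vy=10.029 → t=2.006, apex=5.029, x_land=27.870, impact vy=-10.029
  bounce: vy ← 0.71·10.029 = 7.121
Arc 3: start y=0.000, vy=7.121 → t=1.424, apex=2.535, x_land=36.642, impact vy=-7.121
  bounce: vy ← 0.71·7.121 = 5.056
Arc 4: start y=0.000, vy=5.056 → t=1.011, apex=1.278, x_land=42.871, impact vy=-5.056
  bounce: vy ← 0.71·5.056 = 3.589
Arc 5: start y=0.000, vy=3.589 → t=0.718, apex=0.644, x_land=47.293, impact vy=-3.589
  bounce: vy ← 0.71·3.589 = 2.549
Arc 6: start y=0.000, vy=2.549 → t=0.510, apex=0.325, x_land=50.433, impact vy=-2.549
  bounce: vy ← 0.71·2.549 = 1.809
Arc 7: start y=0.000, vy=1.809 → t=0.362, apex=0.164, x_land=52.662, impact vy=-1.809
  bounce: vy ← 0.71·1.809 = 1.285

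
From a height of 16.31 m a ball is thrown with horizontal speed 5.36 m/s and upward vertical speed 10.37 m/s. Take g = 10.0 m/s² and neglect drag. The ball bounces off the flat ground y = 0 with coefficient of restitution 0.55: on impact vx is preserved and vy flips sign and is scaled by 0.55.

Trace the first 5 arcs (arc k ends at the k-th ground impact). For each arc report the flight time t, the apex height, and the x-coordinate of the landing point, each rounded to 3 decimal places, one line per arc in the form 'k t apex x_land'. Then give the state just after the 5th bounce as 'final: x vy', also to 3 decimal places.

Arc 1: start y=16.310, vy=10.370 → t=3.120, apex=21.687, x_land=16.721, impact vy=-20.826
  bounce: vy ← 0.55·20.826 = 11.454
Arc 2: start y=0.000, vy=11.454 → t=2.291, apex=6.560, x_land=29.000, impact vy=-11.454
  bounce: vy ← 0.55·11.454 = 6.300
Arc 3: start y=0.000, vy=6.300 → t=1.260, apex=1.984, x_land=35.754, impact vy=-6.300
  bounce: vy ← 0.55·6.300 = 3.465
Arc 4: start y=0.000, vy=3.465 → t=0.693, apex=0.600, x_land=39.468, impact vy=-3.465
  bounce: vy ← 0.55·3.465 = 1.906
Arc 5: start y=0.000, vy=1.906 → t=0.381, apex=0.182, x_land=41.511, impact vy=-1.906
  bounce: vy ← 0.55·1.906 = 1.048

1 3.120 21.687 16.721
2 2.291 6.560 29.000
3 1.260 1.984 35.754
4 0.693 0.600 39.468
5 0.381 0.182 41.511
final: 41.511 1.048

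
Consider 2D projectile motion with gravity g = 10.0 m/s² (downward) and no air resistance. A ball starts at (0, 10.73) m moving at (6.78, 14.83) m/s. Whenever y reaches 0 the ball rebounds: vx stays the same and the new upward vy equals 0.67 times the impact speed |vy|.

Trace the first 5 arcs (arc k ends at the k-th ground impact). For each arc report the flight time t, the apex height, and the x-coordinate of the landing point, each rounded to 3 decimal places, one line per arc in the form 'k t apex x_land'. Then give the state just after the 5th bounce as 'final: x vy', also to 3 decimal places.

1 3.568 21.726 24.188
2 2.793 9.753 43.126
3 1.871 4.378 55.815
4 1.254 1.965 64.317
5 0.840 0.882 70.012
final: 70.012 2.814

Arc 1: start y=10.730, vy=14.830 → t=3.568, apex=21.726, x_land=24.188, impact vy=-20.845
  bounce: vy ← 0.67·20.845 = 13.966
Arc 2: start y=0.000, vy=13.966 → t=2.793, apex=9.753, x_land=43.126, impact vy=-13.966
  bounce: vy ← 0.67·13.966 = 9.357
Arc 3: start y=0.000, vy=9.357 → t=1.871, apex=4.378, x_land=55.815, impact vy=-9.357
  bounce: vy ← 0.67·9.357 = 6.270
Arc 4: start y=0.000, vy=6.270 → t=1.254, apex=1.965, x_land=64.317, impact vy=-6.270
  bounce: vy ← 0.67·6.270 = 4.201
Arc 5: start y=0.000, vy=4.201 → t=0.840, apex=0.882, x_land=70.012, impact vy=-4.201
  bounce: vy ← 0.67·4.201 = 2.814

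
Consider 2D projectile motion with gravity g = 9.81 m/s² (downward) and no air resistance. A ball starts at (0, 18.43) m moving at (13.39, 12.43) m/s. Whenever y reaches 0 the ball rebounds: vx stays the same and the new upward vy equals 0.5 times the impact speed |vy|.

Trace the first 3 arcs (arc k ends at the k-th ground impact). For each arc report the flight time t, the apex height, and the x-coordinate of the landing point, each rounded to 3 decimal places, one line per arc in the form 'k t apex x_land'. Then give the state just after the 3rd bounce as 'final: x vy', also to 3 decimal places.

1 3.583 26.305 47.975
2 2.316 6.576 78.983
3 1.158 1.644 94.487
final: 94.487 2.840

Arc 1: start y=18.430, vy=12.430 → t=3.583, apex=26.305, x_land=47.975, impact vy=-22.718
  bounce: vy ← 0.5·22.718 = 11.359
Arc 2: start y=0.000, vy=11.359 → t=2.316, apex=6.576, x_land=78.983, impact vy=-11.359
  bounce: vy ← 0.5·11.359 = 5.679
Arc 3: start y=0.000, vy=5.679 → t=1.158, apex=1.644, x_land=94.487, impact vy=-5.679
  bounce: vy ← 0.5·5.679 = 2.840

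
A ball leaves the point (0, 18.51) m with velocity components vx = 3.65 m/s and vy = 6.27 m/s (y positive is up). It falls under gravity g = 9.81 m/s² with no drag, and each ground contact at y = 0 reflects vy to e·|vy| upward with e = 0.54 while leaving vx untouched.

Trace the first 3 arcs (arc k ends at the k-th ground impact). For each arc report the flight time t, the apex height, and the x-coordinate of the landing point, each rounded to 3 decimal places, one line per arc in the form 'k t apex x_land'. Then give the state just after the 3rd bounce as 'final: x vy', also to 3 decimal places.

Arc 1: start y=18.510, vy=6.270 → t=2.684, apex=20.514, x_land=9.797, impact vy=-20.062
  bounce: vy ← 0.54·20.062 = 10.833
Arc 2: start y=0.000, vy=10.833 → t=2.209, apex=5.982, x_land=17.859, impact vy=-10.833
  bounce: vy ← 0.54·10.833 = 5.850
Arc 3: start y=0.000, vy=5.850 → t=1.193, apex=1.744, x_land=22.212, impact vy=-5.850
  bounce: vy ← 0.54·5.850 = 3.159

1 2.684 20.514 9.797
2 2.209 5.982 17.859
3 1.193 1.744 22.212
final: 22.212 3.159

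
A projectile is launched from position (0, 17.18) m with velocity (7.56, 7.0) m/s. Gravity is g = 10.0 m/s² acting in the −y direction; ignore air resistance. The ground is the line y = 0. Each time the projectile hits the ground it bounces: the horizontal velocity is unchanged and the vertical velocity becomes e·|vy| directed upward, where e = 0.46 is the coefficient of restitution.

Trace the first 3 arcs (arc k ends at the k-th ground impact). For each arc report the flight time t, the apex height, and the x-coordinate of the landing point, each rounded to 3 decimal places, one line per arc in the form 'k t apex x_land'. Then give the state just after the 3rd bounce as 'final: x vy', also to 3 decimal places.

Arc 1: start y=17.180, vy=7.000 → t=2.681, apex=19.630, x_land=20.271, impact vy=-19.814
  bounce: vy ← 0.46·19.814 = 9.115
Arc 2: start y=0.000, vy=9.115 → t=1.823, apex=4.154, x_land=34.053, impact vy=-9.115
  bounce: vy ← 0.46·9.115 = 4.193
Arc 3: start y=0.000, vy=4.193 → t=0.839, apex=0.879, x_land=40.392, impact vy=-4.193
  bounce: vy ← 0.46·4.193 = 1.929

1 2.681 19.630 20.271
2 1.823 4.154 34.053
3 0.839 0.879 40.392
final: 40.392 1.929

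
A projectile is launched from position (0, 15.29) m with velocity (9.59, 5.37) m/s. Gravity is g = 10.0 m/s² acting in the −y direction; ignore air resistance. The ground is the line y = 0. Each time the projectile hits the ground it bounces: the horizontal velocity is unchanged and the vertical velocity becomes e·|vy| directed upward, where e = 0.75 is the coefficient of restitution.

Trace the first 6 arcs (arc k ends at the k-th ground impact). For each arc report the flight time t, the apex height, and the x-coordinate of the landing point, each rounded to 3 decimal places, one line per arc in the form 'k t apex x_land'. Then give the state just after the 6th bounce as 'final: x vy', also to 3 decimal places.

1 2.366 16.732 22.693
2 2.744 9.412 49.007
3 2.058 5.294 68.743
4 1.543 2.978 83.545
5 1.158 1.675 94.647
6 0.868 0.942 102.973
final: 102.973 3.256

Arc 1: start y=15.290, vy=5.370 → t=2.366, apex=16.732, x_land=22.693, impact vy=-18.293
  bounce: vy ← 0.75·18.293 = 13.720
Arc 2: start y=0.000, vy=13.720 → t=2.744, apex=9.412, x_land=49.007, impact vy=-13.720
  bounce: vy ← 0.75·13.720 = 10.290
Arc 3: start y=0.000, vy=10.290 → t=2.058, apex=5.294, x_land=68.743, impact vy=-10.290
  bounce: vy ← 0.75·10.290 = 7.717
Arc 4: start y=0.000, vy=7.717 → t=1.543, apex=2.978, x_land=83.545, impact vy=-7.717
  bounce: vy ← 0.75·7.717 = 5.788
Arc 5: start y=0.000, vy=5.788 → t=1.158, apex=1.675, x_land=94.647, impact vy=-5.788
  bounce: vy ← 0.75·5.788 = 4.341
Arc 6: start y=0.000, vy=4.341 → t=0.868, apex=0.942, x_land=102.973, impact vy=-4.341
  bounce: vy ← 0.75·4.341 = 3.256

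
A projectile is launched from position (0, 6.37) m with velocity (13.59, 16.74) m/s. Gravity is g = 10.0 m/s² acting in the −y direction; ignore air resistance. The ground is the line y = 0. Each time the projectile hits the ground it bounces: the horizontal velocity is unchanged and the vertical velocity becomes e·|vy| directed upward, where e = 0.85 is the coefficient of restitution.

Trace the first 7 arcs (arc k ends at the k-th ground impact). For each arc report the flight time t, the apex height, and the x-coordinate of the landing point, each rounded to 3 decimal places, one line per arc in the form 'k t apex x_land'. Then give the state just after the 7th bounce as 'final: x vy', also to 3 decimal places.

Arc 1: start y=6.370, vy=16.740 → t=3.693, apex=20.381, x_land=50.188, impact vy=-20.190
  bounce: vy ← 0.85·20.190 = 17.161
Arc 2: start y=0.000, vy=17.161 → t=3.432, apex=14.726, x_land=96.832, impact vy=-17.161
  bounce: vy ← 0.85·17.161 = 14.587
Arc 3: start y=0.000, vy=14.587 → t=2.917, apex=10.639, x_land=136.480, impact vy=-14.587
  bounce: vy ← 0.85·14.587 = 12.399
Arc 4: start y=0.000, vy=12.399 → t=2.480, apex=7.687, x_land=170.180, impact vy=-12.399
  bounce: vy ← 0.85·12.399 = 10.539
Arc 5: start y=0.000, vy=10.539 → t=2.108, apex=5.554, x_land=198.826, impact vy=-10.539
  bounce: vy ← 0.85·10.539 = 8.958
Arc 6: start y=0.000, vy=8.958 → t=1.792, apex=4.013, x_land=223.175, impact vy=-8.958
  bounce: vy ← 0.85·8.958 = 7.615
Arc 7: start y=0.000, vy=7.615 → t=1.523, apex=2.899, x_land=243.871, impact vy=-7.615
  bounce: vy ← 0.85·7.615 = 6.472

1 3.693 20.381 50.188
2 3.432 14.726 96.832
3 2.917 10.639 136.480
4 2.480 7.687 170.180
5 2.108 5.554 198.826
6 1.792 4.013 223.175
7 1.523 2.899 243.871
final: 243.871 6.472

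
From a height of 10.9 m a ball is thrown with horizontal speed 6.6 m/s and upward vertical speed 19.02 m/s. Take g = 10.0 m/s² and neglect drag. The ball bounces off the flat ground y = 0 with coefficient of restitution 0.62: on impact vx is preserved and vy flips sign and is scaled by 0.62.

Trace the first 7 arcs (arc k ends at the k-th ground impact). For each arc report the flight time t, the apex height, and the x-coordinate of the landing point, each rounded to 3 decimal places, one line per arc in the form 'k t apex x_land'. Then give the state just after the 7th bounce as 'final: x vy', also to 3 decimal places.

Arc 1: start y=10.900, vy=19.020 → t=4.310, apex=28.988, x_land=28.445, impact vy=-24.078
  bounce: vy ← 0.62·24.078 = 14.928
Arc 2: start y=0.000, vy=14.928 → t=2.986, apex=11.143, x_land=48.150, impact vy=-14.928
  bounce: vy ← 0.62·14.928 = 9.256
Arc 3: start y=0.000, vy=9.256 → t=1.851, apex=4.283, x_land=60.368, impact vy=-9.256
  bounce: vy ← 0.62·9.256 = 5.739
Arc 4: start y=0.000, vy=5.739 → t=1.148, apex=1.647, x_land=67.943, impact vy=-5.739
  bounce: vy ← 0.62·5.739 = 3.558
Arc 5: start y=0.000, vy=3.558 → t=0.712, apex=0.633, x_land=72.639, impact vy=-3.558
  bounce: vy ← 0.62·3.558 = 2.206
Arc 6: start y=0.000, vy=2.206 → t=0.441, apex=0.243, x_land=75.551, impact vy=-2.206
  bounce: vy ← 0.62·2.206 = 1.368
Arc 7: start y=0.000, vy=1.368 → t=0.274, apex=0.094, x_land=77.356, impact vy=-1.368
  bounce: vy ← 0.62·1.368 = 0.848

1 4.310 28.988 28.445
2 2.986 11.143 48.150
3 1.851 4.283 60.368
4 1.148 1.647 67.943
5 0.712 0.633 72.639
6 0.441 0.243 75.551
7 0.274 0.094 77.356
final: 77.356 0.848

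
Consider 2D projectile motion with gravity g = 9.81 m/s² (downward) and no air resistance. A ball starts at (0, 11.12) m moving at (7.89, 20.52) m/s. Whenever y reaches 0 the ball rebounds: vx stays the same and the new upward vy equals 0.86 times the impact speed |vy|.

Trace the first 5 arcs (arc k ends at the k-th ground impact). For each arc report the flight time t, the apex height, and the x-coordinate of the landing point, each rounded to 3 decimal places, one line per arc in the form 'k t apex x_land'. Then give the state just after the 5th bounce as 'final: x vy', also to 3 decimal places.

1 4.669 32.581 36.839
2 4.433 24.097 71.815
3 3.812 17.822 101.894
4 3.279 13.181 127.762
5 2.820 9.749 150.009
final: 150.009 11.894

Arc 1: start y=11.120, vy=20.520 → t=4.669, apex=32.581, x_land=36.839, impact vy=-25.283
  bounce: vy ← 0.86·25.283 = 21.744
Arc 2: start y=0.000, vy=21.744 → t=4.433, apex=24.097, x_land=71.815, impact vy=-21.744
  bounce: vy ← 0.86·21.744 = 18.700
Arc 3: start y=0.000, vy=18.700 → t=3.812, apex=17.822, x_land=101.894, impact vy=-18.700
  bounce: vy ← 0.86·18.700 = 16.082
Arc 4: start y=0.000, vy=16.082 → t=3.279, apex=13.181, x_land=127.762, impact vy=-16.082
  bounce: vy ← 0.86·16.082 = 13.830
Arc 5: start y=0.000, vy=13.830 → t=2.820, apex=9.749, x_land=150.009, impact vy=-13.830
  bounce: vy ← 0.86·13.830 = 11.894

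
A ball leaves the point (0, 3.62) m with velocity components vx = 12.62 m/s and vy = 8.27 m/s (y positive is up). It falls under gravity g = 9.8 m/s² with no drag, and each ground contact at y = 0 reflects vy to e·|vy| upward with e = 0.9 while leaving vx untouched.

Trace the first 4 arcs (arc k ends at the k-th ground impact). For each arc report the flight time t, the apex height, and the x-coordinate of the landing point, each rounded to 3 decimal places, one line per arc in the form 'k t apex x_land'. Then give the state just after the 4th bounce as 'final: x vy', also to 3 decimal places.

Arc 1: start y=3.620, vy=8.270 → t=2.048, apex=7.109, x_land=25.851, impact vy=-11.804
  bounce: vy ← 0.9·11.804 = 10.624
Arc 2: start y=0.000, vy=10.624 → t=2.168, apex=5.759, x_land=53.213, impact vy=-10.624
  bounce: vy ← 0.9·10.624 = 9.562
Arc 3: start y=0.000, vy=9.562 → t=1.951, apex=4.664, x_land=77.839, impact vy=-9.562
  bounce: vy ← 0.9·9.562 = 8.605
Arc 4: start y=0.000, vy=8.605 → t=1.756, apex=3.778, x_land=100.003, impact vy=-8.605
  bounce: vy ← 0.9·8.605 = 7.745

1 2.048 7.109 25.851
2 2.168 5.759 53.213
3 1.951 4.664 77.839
4 1.756 3.778 100.003
final: 100.003 7.745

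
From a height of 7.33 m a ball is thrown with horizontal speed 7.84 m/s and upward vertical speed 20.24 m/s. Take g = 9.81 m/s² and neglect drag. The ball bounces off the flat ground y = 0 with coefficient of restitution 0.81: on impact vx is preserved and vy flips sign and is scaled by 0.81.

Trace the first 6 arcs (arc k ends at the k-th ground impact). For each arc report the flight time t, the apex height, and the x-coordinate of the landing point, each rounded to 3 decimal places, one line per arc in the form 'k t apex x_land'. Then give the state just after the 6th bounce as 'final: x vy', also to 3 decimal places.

Arc 1: start y=7.330, vy=20.240 → t=4.461, apex=28.210, x_land=34.977, impact vy=-23.526
  bounce: vy ← 0.81·23.526 = 19.056
Arc 2: start y=0.000, vy=19.056 → t=3.885, apex=18.508, x_land=65.436, impact vy=-19.056
  bounce: vy ← 0.81·19.056 = 15.435
Arc 3: start y=0.000, vy=15.435 → t=3.147, apex=12.143, x_land=90.107, impact vy=-15.435
  bounce: vy ← 0.81·15.435 = 12.503
Arc 4: start y=0.000, vy=12.503 → t=2.549, apex=7.967, x_land=110.091, impact vy=-12.503
  bounce: vy ← 0.81·12.503 = 10.127
Arc 5: start y=0.000, vy=10.127 → t=2.065, apex=5.227, x_land=126.278, impact vy=-10.127
  bounce: vy ← 0.81·10.127 = 8.203
Arc 6: start y=0.000, vy=8.203 → t=1.672, apex=3.430, x_land=139.389, impact vy=-8.203
  bounce: vy ← 0.81·8.203 = 6.644

1 4.461 28.210 34.977
2 3.885 18.508 65.436
3 3.147 12.143 90.107
4 2.549 7.967 110.091
5 2.065 5.227 126.278
6 1.672 3.430 139.389
final: 139.389 6.644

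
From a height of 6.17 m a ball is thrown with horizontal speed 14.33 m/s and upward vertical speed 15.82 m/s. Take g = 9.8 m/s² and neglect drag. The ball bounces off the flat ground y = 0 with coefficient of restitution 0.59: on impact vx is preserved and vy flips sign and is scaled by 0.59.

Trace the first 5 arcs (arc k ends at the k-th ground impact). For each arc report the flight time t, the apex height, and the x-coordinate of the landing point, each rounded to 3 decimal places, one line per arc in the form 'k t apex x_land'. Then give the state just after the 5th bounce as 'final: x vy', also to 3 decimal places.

1 3.580 18.939 51.305
2 2.320 6.593 84.549
3 1.369 2.295 104.163
4 0.808 0.799 115.735
5 0.476 0.278 122.562
final: 122.562 1.377

Arc 1: start y=6.170, vy=15.820 → t=3.580, apex=18.939, x_land=51.305, impact vy=-19.267
  bounce: vy ← 0.59·19.267 = 11.367
Arc 2: start y=0.000, vy=11.367 → t=2.320, apex=6.593, x_land=84.549, impact vy=-11.367
  bounce: vy ← 0.59·11.367 = 6.707
Arc 3: start y=0.000, vy=6.707 → t=1.369, apex=2.295, x_land=104.163, impact vy=-6.707
  bounce: vy ← 0.59·6.707 = 3.957
Arc 4: start y=0.000, vy=3.957 → t=0.808, apex=0.799, x_land=115.735, impact vy=-3.957
  bounce: vy ← 0.59·3.957 = 2.335
Arc 5: start y=0.000, vy=2.335 → t=0.476, apex=0.278, x_land=122.562, impact vy=-2.335
  bounce: vy ← 0.59·2.335 = 1.377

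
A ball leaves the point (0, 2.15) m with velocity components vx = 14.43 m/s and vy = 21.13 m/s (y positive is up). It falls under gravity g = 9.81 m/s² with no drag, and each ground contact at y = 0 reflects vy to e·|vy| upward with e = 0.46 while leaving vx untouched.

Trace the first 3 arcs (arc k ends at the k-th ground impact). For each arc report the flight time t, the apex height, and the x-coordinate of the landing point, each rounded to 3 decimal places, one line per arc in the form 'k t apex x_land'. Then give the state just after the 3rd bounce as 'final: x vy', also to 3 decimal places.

Arc 1: start y=2.150, vy=21.130 → t=4.407, apex=24.906, x_land=63.597, impact vy=-22.106
  bounce: vy ← 0.46·22.106 = 10.169
Arc 2: start y=0.000, vy=10.169 → t=2.073, apex=5.270, x_land=93.512, impact vy=-10.169
  bounce: vy ← 0.46·10.169 = 4.678
Arc 3: start y=0.000, vy=4.678 → t=0.954, apex=1.115, x_land=107.273, impact vy=-4.678
  bounce: vy ← 0.46·4.678 = 2.152

1 4.407 24.906 63.597
2 2.073 5.270 93.512
3 0.954 1.115 107.273
final: 107.273 2.152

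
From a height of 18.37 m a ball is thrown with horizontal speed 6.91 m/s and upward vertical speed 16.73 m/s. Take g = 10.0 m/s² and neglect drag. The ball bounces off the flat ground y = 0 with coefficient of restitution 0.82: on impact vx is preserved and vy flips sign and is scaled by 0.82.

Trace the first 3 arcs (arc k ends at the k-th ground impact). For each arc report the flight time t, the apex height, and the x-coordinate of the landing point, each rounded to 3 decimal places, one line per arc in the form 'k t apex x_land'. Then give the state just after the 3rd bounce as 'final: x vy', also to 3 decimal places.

Arc 1: start y=18.370, vy=16.730 → t=4.217, apex=32.365, x_land=29.141, impact vy=-25.442
  bounce: vy ← 0.82·25.442 = 20.862
Arc 2: start y=0.000, vy=20.862 → t=4.172, apex=21.762, x_land=57.973, impact vy=-20.862
  bounce: vy ← 0.82·20.862 = 17.107
Arc 3: start y=0.000, vy=17.107 → t=3.421, apex=14.633, x_land=81.615, impact vy=-17.107
  bounce: vy ← 0.82·17.107 = 14.028

1 4.217 32.365 29.141
2 4.172 21.762 57.973
3 3.421 14.633 81.615
final: 81.615 14.028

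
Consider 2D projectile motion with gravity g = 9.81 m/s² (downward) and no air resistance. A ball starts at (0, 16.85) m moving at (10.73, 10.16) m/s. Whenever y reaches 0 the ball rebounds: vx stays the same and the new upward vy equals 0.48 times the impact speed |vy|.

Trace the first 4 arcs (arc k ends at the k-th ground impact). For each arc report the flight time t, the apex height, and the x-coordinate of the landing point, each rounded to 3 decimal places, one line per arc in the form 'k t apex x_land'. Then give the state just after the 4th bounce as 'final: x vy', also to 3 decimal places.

1 3.159 22.111 33.895
2 2.038 5.094 55.765
3 0.978 1.174 66.263
4 0.470 0.270 71.302
final: 71.302 1.106

Arc 1: start y=16.850, vy=10.160 → t=3.159, apex=22.111, x_land=33.895, impact vy=-20.828
  bounce: vy ← 0.48·20.828 = 9.998
Arc 2: start y=0.000, vy=9.998 → t=2.038, apex=5.094, x_land=55.765, impact vy=-9.998
  bounce: vy ← 0.48·9.998 = 4.799
Arc 3: start y=0.000, vy=4.799 → t=0.978, apex=1.174, x_land=66.263, impact vy=-4.799
  bounce: vy ← 0.48·4.799 = 2.303
Arc 4: start y=0.000, vy=2.303 → t=0.470, apex=0.270, x_land=71.302, impact vy=-2.303
  bounce: vy ← 0.48·2.303 = 1.106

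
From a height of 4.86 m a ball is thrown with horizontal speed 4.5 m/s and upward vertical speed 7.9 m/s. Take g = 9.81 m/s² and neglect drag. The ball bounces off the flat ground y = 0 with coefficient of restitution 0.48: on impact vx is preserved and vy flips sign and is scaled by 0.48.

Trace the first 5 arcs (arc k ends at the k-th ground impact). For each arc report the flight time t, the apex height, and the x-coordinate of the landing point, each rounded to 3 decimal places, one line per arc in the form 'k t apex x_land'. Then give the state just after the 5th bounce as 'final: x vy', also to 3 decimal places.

Arc 1: start y=4.860, vy=7.900 → t=2.086, apex=8.041, x_land=9.385, impact vy=-12.560
  bounce: vy ← 0.48·12.560 = 6.029
Arc 2: start y=0.000, vy=6.029 → t=1.229, apex=1.853, x_land=14.917, impact vy=-6.029
  bounce: vy ← 0.48·6.029 = 2.894
Arc 3: start y=0.000, vy=2.894 → t=0.590, apex=0.427, x_land=17.572, impact vy=-2.894
  bounce: vy ← 0.48·2.894 = 1.389
Arc 4: start y=0.000, vy=1.389 → t=0.283, apex=0.098, x_land=18.846, impact vy=-1.389
  bounce: vy ← 0.48·1.389 = 0.667
Arc 5: start y=0.000, vy=0.667 → t=0.136, apex=0.023, x_land=19.458, impact vy=-0.667
  bounce: vy ← 0.48·0.667 = 0.320

1 2.086 8.041 9.385
2 1.229 1.853 14.917
3 0.590 0.427 17.572
4 0.283 0.098 18.846
5 0.136 0.023 19.458
final: 19.458 0.320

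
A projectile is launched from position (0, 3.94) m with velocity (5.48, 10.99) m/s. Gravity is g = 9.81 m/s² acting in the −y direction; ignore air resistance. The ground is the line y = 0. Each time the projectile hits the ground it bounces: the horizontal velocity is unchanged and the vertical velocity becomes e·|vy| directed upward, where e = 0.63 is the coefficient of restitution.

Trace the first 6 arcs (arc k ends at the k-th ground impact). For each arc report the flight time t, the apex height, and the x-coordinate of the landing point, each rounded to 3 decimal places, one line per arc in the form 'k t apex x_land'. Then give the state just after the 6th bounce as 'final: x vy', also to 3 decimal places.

Arc 1: start y=3.940, vy=10.990 → t=2.555, apex=10.096, x_land=14.001, impact vy=-14.074
  bounce: vy ← 0.63·14.074 = 8.867
Arc 2: start y=0.000, vy=8.867 → t=1.808, apex=4.007, x_land=23.907, impact vy=-8.867
  bounce: vy ← 0.63·8.867 = 5.586
Arc 3: start y=0.000, vy=5.586 → t=1.139, apex=1.590, x_land=30.148, impact vy=-5.586
  bounce: vy ← 0.63·5.586 = 3.519
Arc 4: start y=0.000, vy=3.519 → t=0.717, apex=0.631, x_land=34.080, impact vy=-3.519
  bounce: vy ← 0.63·3.519 = 2.217
Arc 5: start y=0.000, vy=2.217 → t=0.452, apex=0.251, x_land=36.557, impact vy=-2.217
  bounce: vy ← 0.63·2.217 = 1.397
Arc 6: start y=0.000, vy=1.397 → t=0.285, apex=0.099, x_land=38.118, impact vy=-1.397
  bounce: vy ← 0.63·1.397 = 0.880

1 2.555 10.096 14.001
2 1.808 4.007 23.907
3 1.139 1.590 30.148
4 0.717 0.631 34.080
5 0.452 0.251 36.557
6 0.285 0.099 38.118
final: 38.118 0.880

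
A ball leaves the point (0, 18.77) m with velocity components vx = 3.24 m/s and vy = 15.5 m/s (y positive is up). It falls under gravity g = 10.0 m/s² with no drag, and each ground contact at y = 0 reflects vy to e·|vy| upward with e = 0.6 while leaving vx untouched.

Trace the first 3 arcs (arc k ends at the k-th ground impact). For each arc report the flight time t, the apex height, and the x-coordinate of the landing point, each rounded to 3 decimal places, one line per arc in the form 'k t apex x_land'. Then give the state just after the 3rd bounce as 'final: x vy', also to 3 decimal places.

Arc 1: start y=18.770, vy=15.500 → t=4.031, apex=30.782, x_land=13.061, impact vy=-24.812
  bounce: vy ← 0.6·24.812 = 14.887
Arc 2: start y=0.000, vy=14.887 → t=2.977, apex=11.082, x_land=22.708, impact vy=-14.887
  bounce: vy ← 0.6·14.887 = 8.932
Arc 3: start y=0.000, vy=8.932 → t=1.786, apex=3.989, x_land=28.496, impact vy=-8.932
  bounce: vy ← 0.6·8.932 = 5.359

1 4.031 30.782 13.061
2 2.977 11.082 22.708
3 1.786 3.989 28.496
final: 28.496 5.359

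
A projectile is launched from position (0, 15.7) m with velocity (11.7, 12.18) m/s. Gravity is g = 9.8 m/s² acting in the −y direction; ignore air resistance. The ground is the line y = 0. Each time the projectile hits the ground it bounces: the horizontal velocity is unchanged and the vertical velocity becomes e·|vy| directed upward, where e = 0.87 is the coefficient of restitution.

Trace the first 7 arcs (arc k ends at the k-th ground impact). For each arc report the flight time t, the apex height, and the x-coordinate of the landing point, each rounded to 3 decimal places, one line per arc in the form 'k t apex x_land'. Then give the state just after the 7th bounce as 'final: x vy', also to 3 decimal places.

Arc 1: start y=15.700, vy=12.180 → t=3.422, apex=23.269, x_land=40.038, impact vy=-21.356
  bounce: vy ← 0.87·21.356 = 18.580
Arc 2: start y=0.000, vy=18.580 → t=3.792, apex=17.612, x_land=84.401, impact vy=-18.580
  bounce: vy ← 0.87·18.580 = 16.164
Arc 3: start y=0.000, vy=16.164 → t=3.299, apex=13.331, x_land=122.997, impact vy=-16.164
  bounce: vy ← 0.87·16.164 = 14.063
Arc 4: start y=0.000, vy=14.063 → t=2.870, apex=10.090, x_land=156.576, impact vy=-14.063
  bounce: vy ← 0.87·14.063 = 12.235
Arc 5: start y=0.000, vy=12.235 → t=2.497, apex=7.637, x_land=185.790, impact vy=-12.235
  bounce: vy ← 0.87·12.235 = 10.644
Arc 6: start y=0.000, vy=10.644 → t=2.172, apex=5.781, x_land=211.205, impact vy=-10.644
  bounce: vy ← 0.87·10.644 = 9.260
Arc 7: start y=0.000, vy=9.260 → t=1.890, apex=4.375, x_land=233.317, impact vy=-9.260
  bounce: vy ← 0.87·9.260 = 8.057

1 3.422 23.269 40.038
2 3.792 17.612 84.401
3 3.299 13.331 122.997
4 2.870 10.090 156.576
5 2.497 7.637 185.790
6 2.172 5.781 211.205
7 1.890 4.375 233.317
final: 233.317 8.057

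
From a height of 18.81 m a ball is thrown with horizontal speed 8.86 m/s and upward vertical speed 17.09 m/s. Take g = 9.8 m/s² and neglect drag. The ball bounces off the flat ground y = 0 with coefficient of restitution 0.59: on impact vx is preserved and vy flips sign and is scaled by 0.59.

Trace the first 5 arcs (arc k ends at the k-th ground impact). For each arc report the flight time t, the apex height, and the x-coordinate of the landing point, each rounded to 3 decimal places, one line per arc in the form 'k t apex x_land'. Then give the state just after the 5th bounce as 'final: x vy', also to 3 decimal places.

1 4.367 33.711 38.690
2 3.095 11.735 66.113
3 1.826 4.085 82.292
4 1.077 1.422 91.838
5 0.636 0.495 97.470
final: 97.470 1.838

Arc 1: start y=18.810, vy=17.090 → t=4.367, apex=33.711, x_land=38.690, impact vy=-25.705
  bounce: vy ← 0.59·25.705 = 15.166
Arc 2: start y=0.000, vy=15.166 → t=3.095, apex=11.735, x_land=66.113, impact vy=-15.166
  bounce: vy ← 0.59·15.166 = 8.948
Arc 3: start y=0.000, vy=8.948 → t=1.826, apex=4.085, x_land=82.292, impact vy=-8.948
  bounce: vy ← 0.59·8.948 = 5.279
Arc 4: start y=0.000, vy=5.279 → t=1.077, apex=1.422, x_land=91.838, impact vy=-5.279
  bounce: vy ← 0.59·5.279 = 3.115
Arc 5: start y=0.000, vy=3.115 → t=0.636, apex=0.495, x_land=97.470, impact vy=-3.115
  bounce: vy ← 0.59·3.115 = 1.838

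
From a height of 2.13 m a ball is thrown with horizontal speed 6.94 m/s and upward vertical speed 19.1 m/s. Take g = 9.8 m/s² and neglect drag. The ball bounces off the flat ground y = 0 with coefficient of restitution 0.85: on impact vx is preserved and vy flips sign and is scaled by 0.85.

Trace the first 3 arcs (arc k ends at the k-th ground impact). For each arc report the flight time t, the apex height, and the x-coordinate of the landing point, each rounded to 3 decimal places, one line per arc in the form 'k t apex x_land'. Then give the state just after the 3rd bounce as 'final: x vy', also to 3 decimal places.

1 4.006 20.743 27.805
2 3.498 14.987 52.079
3 2.973 10.828 72.712
final: 72.712 12.383

Arc 1: start y=2.130, vy=19.100 → t=4.006, apex=20.743, x_land=27.805, impact vy=-20.163
  bounce: vy ← 0.85·20.163 = 17.139
Arc 2: start y=0.000, vy=17.139 → t=3.498, apex=14.987, x_land=52.079, impact vy=-17.139
  bounce: vy ← 0.85·17.139 = 14.568
Arc 3: start y=0.000, vy=14.568 → t=2.973, apex=10.828, x_land=72.712, impact vy=-14.568
  bounce: vy ← 0.85·14.568 = 12.383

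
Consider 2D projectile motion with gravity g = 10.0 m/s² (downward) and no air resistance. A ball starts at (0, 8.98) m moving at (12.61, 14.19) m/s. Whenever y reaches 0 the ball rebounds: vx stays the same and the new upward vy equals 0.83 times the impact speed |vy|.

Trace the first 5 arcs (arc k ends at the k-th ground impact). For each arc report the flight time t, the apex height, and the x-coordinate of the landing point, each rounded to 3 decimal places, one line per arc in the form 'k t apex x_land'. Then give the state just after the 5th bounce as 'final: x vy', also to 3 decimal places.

1 3.371 19.048 42.506
2 3.240 13.122 83.362
3 2.689 9.040 117.273
4 2.232 6.227 145.419
5 1.853 4.290 168.780
final: 168.780 7.688

Arc 1: start y=8.980, vy=14.190 → t=3.371, apex=19.048, x_land=42.506, impact vy=-19.518
  bounce: vy ← 0.83·19.518 = 16.200
Arc 2: start y=0.000, vy=16.200 → t=3.240, apex=13.122, x_land=83.362, impact vy=-16.200
  bounce: vy ← 0.83·16.200 = 13.446
Arc 3: start y=0.000, vy=13.446 → t=2.689, apex=9.040, x_land=117.273, impact vy=-13.446
  bounce: vy ← 0.83·13.446 = 11.160
Arc 4: start y=0.000, vy=11.160 → t=2.232, apex=6.227, x_land=145.419, impact vy=-11.160
  bounce: vy ← 0.83·11.160 = 9.263
Arc 5: start y=0.000, vy=9.263 → t=1.853, apex=4.290, x_land=168.780, impact vy=-9.263
  bounce: vy ← 0.83·9.263 = 7.688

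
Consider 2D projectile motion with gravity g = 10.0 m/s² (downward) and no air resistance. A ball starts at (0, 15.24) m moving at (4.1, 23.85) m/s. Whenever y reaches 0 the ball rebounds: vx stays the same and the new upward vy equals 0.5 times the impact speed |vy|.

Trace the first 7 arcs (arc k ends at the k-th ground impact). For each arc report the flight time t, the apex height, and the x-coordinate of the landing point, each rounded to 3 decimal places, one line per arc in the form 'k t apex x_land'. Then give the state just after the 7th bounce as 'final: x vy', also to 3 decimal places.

1 5.341 43.681 21.897
2 2.956 10.920 34.015
3 1.478 2.730 40.075
4 0.739 0.683 43.104
5 0.369 0.171 44.619
6 0.185 0.043 45.376
7 0.092 0.011 45.755
final: 45.755 0.231

Arc 1: start y=15.240, vy=23.850 → t=5.341, apex=43.681, x_land=21.897, impact vy=-29.557
  bounce: vy ← 0.5·29.557 = 14.779
Arc 2: start y=0.000, vy=14.779 → t=2.956, apex=10.920, x_land=34.015, impact vy=-14.779
  bounce: vy ← 0.5·14.779 = 7.389
Arc 3: start y=0.000, vy=7.389 → t=1.478, apex=2.730, x_land=40.075, impact vy=-7.389
  bounce: vy ← 0.5·7.389 = 3.695
Arc 4: start y=0.000, vy=3.695 → t=0.739, apex=0.683, x_land=43.104, impact vy=-3.695
  bounce: vy ← 0.5·3.695 = 1.847
Arc 5: start y=0.000, vy=1.847 → t=0.369, apex=0.171, x_land=44.619, impact vy=-1.847
  bounce: vy ← 0.5·1.847 = 0.924
Arc 6: start y=0.000, vy=0.924 → t=0.185, apex=0.043, x_land=45.376, impact vy=-0.924
  bounce: vy ← 0.5·0.924 = 0.462
Arc 7: start y=0.000, vy=0.462 → t=0.092, apex=0.011, x_land=45.755, impact vy=-0.462
  bounce: vy ← 0.5·0.462 = 0.231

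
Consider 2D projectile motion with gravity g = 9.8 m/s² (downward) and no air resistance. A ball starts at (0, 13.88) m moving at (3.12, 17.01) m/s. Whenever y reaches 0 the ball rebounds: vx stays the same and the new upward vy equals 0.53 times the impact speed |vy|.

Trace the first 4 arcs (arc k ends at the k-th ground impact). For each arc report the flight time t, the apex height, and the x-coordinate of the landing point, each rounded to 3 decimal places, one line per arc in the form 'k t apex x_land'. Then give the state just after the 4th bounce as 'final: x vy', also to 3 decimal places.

Arc 1: start y=13.880, vy=17.010 → t=4.153, apex=28.642, x_land=12.959, impact vy=-23.694
  bounce: vy ← 0.53·23.694 = 12.558
Arc 2: start y=0.000, vy=12.558 → t=2.563, apex=8.046, x_land=20.955, impact vy=-12.558
  bounce: vy ← 0.53·12.558 = 6.656
Arc 3: start y=0.000, vy=6.656 → t=1.358, apex=2.260, x_land=25.192, impact vy=-6.656
  bounce: vy ← 0.53·6.656 = 3.527
Arc 4: start y=0.000, vy=3.527 → t=0.720, apex=0.635, x_land=27.438, impact vy=-3.527
  bounce: vy ← 0.53·3.527 = 1.870

1 4.153 28.642 12.959
2 2.563 8.046 20.955
3 1.358 2.260 25.192
4 0.720 0.635 27.438
final: 27.438 1.870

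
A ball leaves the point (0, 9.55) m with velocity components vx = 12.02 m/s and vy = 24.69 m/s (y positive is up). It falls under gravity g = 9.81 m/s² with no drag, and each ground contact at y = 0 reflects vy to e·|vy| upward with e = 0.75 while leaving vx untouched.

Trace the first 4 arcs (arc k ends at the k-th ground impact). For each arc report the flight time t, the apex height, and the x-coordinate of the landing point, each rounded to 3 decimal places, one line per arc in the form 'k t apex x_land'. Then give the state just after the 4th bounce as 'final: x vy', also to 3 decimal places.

1 5.395 40.620 64.843
2 4.317 22.849 116.728
3 3.237 12.852 155.642
4 2.428 7.230 184.828
final: 184.828 8.932

Arc 1: start y=9.550, vy=24.690 → t=5.395, apex=40.620, x_land=64.843, impact vy=-28.231
  bounce: vy ← 0.75·28.231 = 21.173
Arc 2: start y=0.000, vy=21.173 → t=4.317, apex=22.849, x_land=116.728, impact vy=-21.173
  bounce: vy ← 0.75·21.173 = 15.880
Arc 3: start y=0.000, vy=15.880 → t=3.237, apex=12.852, x_land=155.642, impact vy=-15.880
  bounce: vy ← 0.75·15.880 = 11.910
Arc 4: start y=0.000, vy=11.910 → t=2.428, apex=7.230, x_land=184.828, impact vy=-11.910
  bounce: vy ← 0.75·11.910 = 8.932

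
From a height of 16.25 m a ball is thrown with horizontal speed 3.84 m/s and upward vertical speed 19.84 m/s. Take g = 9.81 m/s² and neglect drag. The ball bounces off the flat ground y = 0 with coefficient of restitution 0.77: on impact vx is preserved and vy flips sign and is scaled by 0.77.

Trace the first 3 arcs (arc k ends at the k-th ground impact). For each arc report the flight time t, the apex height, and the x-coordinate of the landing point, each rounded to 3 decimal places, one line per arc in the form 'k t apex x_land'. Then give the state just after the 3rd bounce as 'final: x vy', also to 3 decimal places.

1 4.743 36.312 18.214
2 4.190 21.530 34.304
3 3.226 12.765 46.694
final: 46.694 12.186

Arc 1: start y=16.250, vy=19.840 → t=4.743, apex=36.312, x_land=18.214, impact vy=-26.692
  bounce: vy ← 0.77·26.692 = 20.553
Arc 2: start y=0.000, vy=20.553 → t=4.190, apex=21.530, x_land=34.304, impact vy=-20.553
  bounce: vy ← 0.77·20.553 = 15.826
Arc 3: start y=0.000, vy=15.826 → t=3.226, apex=12.765, x_land=46.694, impact vy=-15.826
  bounce: vy ← 0.77·15.826 = 12.186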